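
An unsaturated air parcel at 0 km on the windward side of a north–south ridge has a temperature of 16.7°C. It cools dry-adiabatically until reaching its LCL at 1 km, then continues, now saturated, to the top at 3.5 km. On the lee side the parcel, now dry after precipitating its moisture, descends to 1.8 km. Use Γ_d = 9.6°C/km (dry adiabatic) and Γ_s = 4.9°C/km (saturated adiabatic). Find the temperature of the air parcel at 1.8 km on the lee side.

0–1000 m, dry: Δz = 1 km ⇒ ΔT = -9.6°C; T = 7.1°C
1000–3500 m, saturated: Δz = 2.5 km ⇒ ΔT = -12.25°C; T = -5.15°C
3500–1800 m, dry descent: Δz = 1.7 km ⇒ ΔT = +16.32°C; T = 11.17°C

11.17°C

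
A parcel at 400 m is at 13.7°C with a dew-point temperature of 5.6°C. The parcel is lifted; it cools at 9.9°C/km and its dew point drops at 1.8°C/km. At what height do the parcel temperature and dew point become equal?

T and T_d converge at 9.9 − 1.8 = 8.1°C per km
Height above start = (13.7 − 5.6) / 8.1 = 1 km
LCL altitude = 400 m + 1000 m = 1400 m

1400 m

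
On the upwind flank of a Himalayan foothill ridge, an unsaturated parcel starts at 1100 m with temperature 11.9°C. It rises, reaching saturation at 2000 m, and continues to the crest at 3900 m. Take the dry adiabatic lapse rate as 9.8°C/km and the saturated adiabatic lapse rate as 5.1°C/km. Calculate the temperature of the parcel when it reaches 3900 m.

From 1100 m to 2000 m (dry): cools by 9.8 × 0.9 = 8.82°C, giving 3.08°C.
From 2000 m to 3900 m (saturated): cools by 5.1 × 1.9 = 9.69°C, giving -6.61°C.

-6.61°C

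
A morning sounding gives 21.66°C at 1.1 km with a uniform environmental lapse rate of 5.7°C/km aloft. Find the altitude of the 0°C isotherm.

4.9 km

Height above start = (21.66 − 0) / 5.7 = 3.8 km
Altitude = 1100 m + 3800 m = 4900 m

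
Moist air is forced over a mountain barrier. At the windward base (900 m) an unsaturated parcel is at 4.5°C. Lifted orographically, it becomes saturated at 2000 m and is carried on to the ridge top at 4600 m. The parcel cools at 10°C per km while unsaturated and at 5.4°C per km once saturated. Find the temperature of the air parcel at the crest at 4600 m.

-20.54°C

From 900 m to 2000 m (dry): cools by 10 × 1.1 = 11°C, giving -6.5°C.
From 2000 m to 4600 m (saturated): cools by 5.4 × 2.6 = 14.04°C, giving -20.54°C.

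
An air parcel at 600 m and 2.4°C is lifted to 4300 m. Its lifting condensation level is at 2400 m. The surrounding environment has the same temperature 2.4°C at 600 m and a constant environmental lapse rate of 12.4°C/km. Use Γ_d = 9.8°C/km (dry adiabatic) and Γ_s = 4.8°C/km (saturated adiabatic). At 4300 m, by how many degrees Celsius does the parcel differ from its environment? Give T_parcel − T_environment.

+19.12°C (parcel warmer than environment)

Parcel:
  600–2400 m, dry: Δz = 1.8 km ⇒ ΔT = -17.64°C; T = -15.24°C
  2400–4300 m, saturated: Δz = 1.9 km ⇒ ΔT = -9.12°C; T = -24.36°C
Environment:
  600–4300 m, environment: Δz = 3.7 km ⇒ ΔT = -45.88°C; T = -43.48°C
T_parcel − T_env = -24.36 − (-43.48) = +19.12°C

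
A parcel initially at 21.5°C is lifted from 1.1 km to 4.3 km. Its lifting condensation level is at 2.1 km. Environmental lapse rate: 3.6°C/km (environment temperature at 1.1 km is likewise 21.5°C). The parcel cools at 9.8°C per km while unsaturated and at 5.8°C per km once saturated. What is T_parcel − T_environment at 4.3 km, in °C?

-11.04°C (parcel cooler than environment)

Parcel:
  1100 → 2100 m (dry, 9.8°C/km): ΔT = -9.8 × 1 = -9.8°C → T = 11.7°C
  2100 → 4300 m (saturated, 5.8°C/km): ΔT = -5.8 × 2.2 = -12.76°C → T = -1.06°C
Environment:
  1100 → 4300 m (environment, 3.6°C/km): ΔT = -3.6 × 3.2 = -11.52°C → T = 9.98°C
T_parcel − T_env = -1.06 − 9.98 = -11.04°C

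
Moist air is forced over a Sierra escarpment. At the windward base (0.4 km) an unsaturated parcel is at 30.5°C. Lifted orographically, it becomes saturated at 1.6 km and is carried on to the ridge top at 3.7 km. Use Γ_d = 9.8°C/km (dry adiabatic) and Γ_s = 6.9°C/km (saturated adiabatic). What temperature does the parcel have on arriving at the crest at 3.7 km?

Dry to 1600 m: -9.8 × 1.2 km = -11.76°C, so T = 18.74°C.
Saturated to 3700 m: -6.9 × 2.1 km = -14.49°C, so T = 4.25°C.

4.25°C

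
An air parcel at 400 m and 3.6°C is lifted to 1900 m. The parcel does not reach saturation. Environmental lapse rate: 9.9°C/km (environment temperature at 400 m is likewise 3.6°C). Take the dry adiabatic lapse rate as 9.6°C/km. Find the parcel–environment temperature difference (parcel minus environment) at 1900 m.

+0.45°C (parcel warmer than environment)

Parcel:
  400–1900 m, dry: Δz = 1.5 km ⇒ ΔT = -14.4°C; T = -10.8°C
Environment:
  400–1900 m, environment: Δz = 1.5 km ⇒ ΔT = -14.85°C; T = -11.25°C
T_parcel − T_env = -10.8 − (-11.25) = +0.45°C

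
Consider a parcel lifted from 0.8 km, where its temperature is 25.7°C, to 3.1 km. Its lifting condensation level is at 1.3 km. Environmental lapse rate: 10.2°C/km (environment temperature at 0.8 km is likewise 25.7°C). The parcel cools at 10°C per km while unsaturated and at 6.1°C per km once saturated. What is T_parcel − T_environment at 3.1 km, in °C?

Parcel:
  Dry to 1300 m: -10 × 0.5 km = -5°C, so T = 20.7°C.
  Saturated to 3100 m: -6.1 × 1.8 km = -10.98°C, so T = 9.72°C.
Environment:
  Environment to 3100 m: -10.2 × 2.3 km = -23.46°C, so T = 2.24°C.
T_parcel − T_env = 9.72 − 2.24 = +7.48°C

+7.48°C (parcel warmer than environment)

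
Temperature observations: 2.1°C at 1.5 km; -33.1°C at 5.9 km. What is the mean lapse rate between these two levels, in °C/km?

Γ = −ΔT/Δz = (2.1 − (-33.1)) / (5900 − 1500) m
  = 35.2°C / 4.4 km = 8°C/km

8°C/km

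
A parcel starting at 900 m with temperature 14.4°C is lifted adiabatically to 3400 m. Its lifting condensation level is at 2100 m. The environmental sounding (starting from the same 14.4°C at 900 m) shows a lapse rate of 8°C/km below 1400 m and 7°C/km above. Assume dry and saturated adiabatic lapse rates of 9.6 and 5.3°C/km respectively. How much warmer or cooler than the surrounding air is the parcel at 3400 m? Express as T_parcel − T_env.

Parcel:
  From 900 m to 2100 m (dry): cools by 9.6 × 1.2 = 11.52°C, giving 2.88°C.
  From 2100 m to 3400 m (saturated): cools by 5.3 × 1.3 = 6.89°C, giving -4.01°C.
Environment:
  From 900 m to 1400 m (environment, lower layer): cools by 8 × 0.5 = 4°C, giving 10.4°C.
  From 1400 m to 3400 m (environment, upper layer): cools by 7 × 2 = 14°C, giving -3.6°C.
T_parcel − T_env = -4.01 − (-3.6) = -0.41°C

-0.41°C (parcel cooler than environment)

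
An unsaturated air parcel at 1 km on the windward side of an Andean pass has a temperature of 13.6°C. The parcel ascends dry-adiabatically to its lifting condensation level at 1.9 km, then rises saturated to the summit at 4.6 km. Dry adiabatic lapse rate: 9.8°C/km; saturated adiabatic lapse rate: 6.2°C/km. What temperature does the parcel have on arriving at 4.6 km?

1000–1900 m, dry: Δz = 0.9 km ⇒ ΔT = -8.82°C; T = 4.78°C
1900–4600 m, saturated: Δz = 2.7 km ⇒ ΔT = -16.74°C; T = -11.96°C

-11.96°C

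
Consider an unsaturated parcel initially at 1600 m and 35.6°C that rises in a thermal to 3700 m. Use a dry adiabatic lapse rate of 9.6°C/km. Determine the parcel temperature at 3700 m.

15.44°C

1600–3700 m, dry adiabatic: Δz = 2.1 km ⇒ ΔT = -20.16°C; T = 15.44°C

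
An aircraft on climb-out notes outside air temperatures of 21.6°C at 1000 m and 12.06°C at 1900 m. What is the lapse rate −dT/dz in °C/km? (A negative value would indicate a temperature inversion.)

10.6°C/km

Γ = −ΔT/Δz = (21.6 − 12.06) / (1900 − 1000) m
  = 9.54°C / 0.9 km = 10.6°C/km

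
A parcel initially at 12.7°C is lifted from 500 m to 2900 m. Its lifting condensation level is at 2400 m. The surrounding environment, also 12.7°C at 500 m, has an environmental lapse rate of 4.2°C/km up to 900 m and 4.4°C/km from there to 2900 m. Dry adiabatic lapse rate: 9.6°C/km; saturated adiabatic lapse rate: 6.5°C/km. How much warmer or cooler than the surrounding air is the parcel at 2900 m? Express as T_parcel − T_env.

-11.01°C (parcel cooler than environment)

Parcel:
  500 → 2400 m (dry, 9.6°C/km): ΔT = -9.6 × 1.9 = -18.24°C → T = -5.54°C
  2400 → 2900 m (saturated, 6.5°C/km): ΔT = -6.5 × 0.5 = -3.25°C → T = -8.79°C
Environment:
  500 → 900 m (environment, lower layer, 4.2°C/km): ΔT = -4.2 × 0.4 = -1.68°C → T = 11.02°C
  900 → 2900 m (environment, upper layer, 4.4°C/km): ΔT = -4.4 × 2 = -8.8°C → T = 2.22°C
T_parcel − T_env = -8.79 − 2.22 = -11.01°C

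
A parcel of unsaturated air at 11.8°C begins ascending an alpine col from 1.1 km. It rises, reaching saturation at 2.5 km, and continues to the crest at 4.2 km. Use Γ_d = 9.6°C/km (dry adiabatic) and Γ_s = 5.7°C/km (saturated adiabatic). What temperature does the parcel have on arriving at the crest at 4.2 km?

From 1100 m to 2500 m (dry): cools by 9.6 × 1.4 = 13.44°C, giving -1.64°C.
From 2500 m to 4200 m (saturated): cools by 5.7 × 1.7 = 9.69°C, giving -11.33°C.

-11.33°C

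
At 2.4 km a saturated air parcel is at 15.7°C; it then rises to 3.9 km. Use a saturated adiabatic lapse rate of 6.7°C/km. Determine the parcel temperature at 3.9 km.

5.65°C

From 2400 m to 3900 m (saturated adiabatic): cools by 6.7 × 1.5 = 10.05°C, giving 5.65°C.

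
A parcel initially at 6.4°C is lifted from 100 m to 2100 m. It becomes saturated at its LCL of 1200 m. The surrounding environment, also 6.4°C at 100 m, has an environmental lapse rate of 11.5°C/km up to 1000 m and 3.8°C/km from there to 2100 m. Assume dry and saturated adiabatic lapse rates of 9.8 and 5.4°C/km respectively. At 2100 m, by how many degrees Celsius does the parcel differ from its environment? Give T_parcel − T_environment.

-1.11°C (parcel cooler than environment)

Parcel:
  Dry to 1200 m: -9.8 × 1.1 km = -10.78°C, so T = -4.38°C.
  Saturated to 2100 m: -5.4 × 0.9 km = -4.86°C, so T = -9.24°C.
Environment:
  Environment, lower layer to 1000 m: -11.5 × 0.9 km = -10.35°C, so T = -3.95°C.
  Environment, upper layer to 2100 m: -3.8 × 1.1 km = -4.18°C, so T = -8.13°C.
T_parcel − T_env = -9.24 − (-8.13) = -1.11°C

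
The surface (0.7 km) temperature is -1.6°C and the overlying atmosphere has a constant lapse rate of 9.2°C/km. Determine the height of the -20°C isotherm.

2.7 km

Height above start = (-1.6 − (-20)) / 9.2 = 2 km
Altitude = 700 m + 2000 m = 2700 m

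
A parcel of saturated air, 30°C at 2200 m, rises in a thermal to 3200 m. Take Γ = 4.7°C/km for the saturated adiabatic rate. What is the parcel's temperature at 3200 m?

25.3°C

From 2200 m to 3200 m (saturated adiabatic): cools by 4.7 × 1 = 4.7°C, giving 25.3°C.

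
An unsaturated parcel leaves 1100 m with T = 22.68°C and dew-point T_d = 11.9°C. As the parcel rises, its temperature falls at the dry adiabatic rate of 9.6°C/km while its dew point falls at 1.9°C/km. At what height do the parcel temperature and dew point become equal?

2500 m

T and T_d converge at 9.6 − 1.9 = 7.7°C per km
Height above start = (22.68 − 11.9) / 7.7 = 1.4 km
LCL altitude = 1100 m + 1400 m = 2500 m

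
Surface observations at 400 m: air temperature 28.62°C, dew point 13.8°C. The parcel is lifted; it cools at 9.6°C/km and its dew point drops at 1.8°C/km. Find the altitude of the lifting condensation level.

T and T_d converge at 9.6 − 1.8 = 7.8°C per km
Height above start = (28.62 − 13.8) / 7.8 = 1.9 km
LCL altitude = 400 m + 1900 m = 2300 m

2300 m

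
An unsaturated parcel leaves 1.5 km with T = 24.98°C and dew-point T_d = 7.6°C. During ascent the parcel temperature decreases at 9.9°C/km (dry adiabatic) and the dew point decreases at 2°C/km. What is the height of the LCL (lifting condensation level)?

3.7 km

T and T_d converge at 9.9 − 2 = 7.9°C per km
Height above start = (24.98 − 7.6) / 7.9 = 2.2 km
LCL altitude = 1500 m + 2200 m = 3700 m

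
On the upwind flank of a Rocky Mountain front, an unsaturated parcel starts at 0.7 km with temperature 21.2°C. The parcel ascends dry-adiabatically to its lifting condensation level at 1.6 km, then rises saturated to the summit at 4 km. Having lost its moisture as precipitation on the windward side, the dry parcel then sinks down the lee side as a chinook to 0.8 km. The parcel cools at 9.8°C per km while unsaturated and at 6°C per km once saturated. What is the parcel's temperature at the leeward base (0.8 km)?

29.34°C

Dry to 1600 m: -9.8 × 0.9 km = -8.82°C, so T = 12.38°C.
Saturated to 4000 m: -6 × 2.4 km = -14.4°C, so T = -2.02°C.
Dry descent to 800 m: +9.8 × 3.2 km = +31.36°C, so T = 29.34°C.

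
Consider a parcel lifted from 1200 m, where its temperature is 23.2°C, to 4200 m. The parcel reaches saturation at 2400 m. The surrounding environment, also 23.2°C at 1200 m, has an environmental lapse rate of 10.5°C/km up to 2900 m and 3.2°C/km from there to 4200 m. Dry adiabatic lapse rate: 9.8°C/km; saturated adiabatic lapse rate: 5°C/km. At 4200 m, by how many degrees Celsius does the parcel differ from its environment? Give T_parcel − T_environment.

+1.25°C (parcel warmer than environment)

Parcel:
  Dry to 2400 m: -9.8 × 1.2 km = -11.76°C, so T = 11.44°C.
  Saturated to 4200 m: -5 × 1.8 km = -9°C, so T = 2.44°C.
Environment:
  Environment, lower layer to 2900 m: -10.5 × 1.7 km = -17.85°C, so T = 5.35°C.
  Environment, upper layer to 4200 m: -3.2 × 1.3 km = -4.16°C, so T = 1.19°C.
T_parcel − T_env = 2.44 − 1.19 = +1.25°C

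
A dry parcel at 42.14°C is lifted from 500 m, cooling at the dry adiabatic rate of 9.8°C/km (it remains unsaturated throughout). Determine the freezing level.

4800 m

Height above start = (42.14 − 0) / 9.8 = 4.3 km
Altitude = 500 m + 4300 m = 4800 m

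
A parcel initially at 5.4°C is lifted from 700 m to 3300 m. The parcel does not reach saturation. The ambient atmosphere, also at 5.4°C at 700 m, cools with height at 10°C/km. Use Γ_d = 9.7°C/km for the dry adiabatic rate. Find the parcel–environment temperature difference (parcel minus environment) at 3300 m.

+0.78°C (parcel warmer than environment)

Parcel:
  700 → 3300 m (dry, 9.7°C/km): ΔT = -9.7 × 2.6 = -25.22°C → T = -19.82°C
Environment:
  700 → 3300 m (environment, 10°C/km): ΔT = -10 × 2.6 = -26°C → T = -20.6°C
T_parcel − T_env = -19.82 − (-20.6) = +0.78°C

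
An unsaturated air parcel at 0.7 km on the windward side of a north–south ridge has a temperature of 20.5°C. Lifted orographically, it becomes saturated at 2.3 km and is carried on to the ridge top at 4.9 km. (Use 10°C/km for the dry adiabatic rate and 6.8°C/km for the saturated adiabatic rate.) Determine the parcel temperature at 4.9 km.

From 700 m to 2300 m (dry): cools by 10 × 1.6 = 16°C, giving 4.5°C.
From 2300 m to 4900 m (saturated): cools by 6.8 × 2.6 = 17.68°C, giving -13.18°C.

-13.18°C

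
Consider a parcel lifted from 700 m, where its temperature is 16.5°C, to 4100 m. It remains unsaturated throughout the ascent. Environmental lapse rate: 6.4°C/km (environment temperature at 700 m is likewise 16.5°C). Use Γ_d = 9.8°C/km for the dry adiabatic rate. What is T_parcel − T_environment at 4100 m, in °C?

-11.56°C (parcel cooler than environment)

Parcel:
  From 700 m to 4100 m (dry): cools by 9.8 × 3.4 = 33.32°C, giving -16.82°C.
Environment:
  From 700 m to 4100 m (environment): cools by 6.4 × 3.4 = 21.76°C, giving -5.26°C.
T_parcel − T_env = -16.82 − (-5.26) = -11.56°C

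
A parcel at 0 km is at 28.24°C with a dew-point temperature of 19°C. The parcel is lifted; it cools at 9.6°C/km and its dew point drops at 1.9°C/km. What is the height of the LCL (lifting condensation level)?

T and T_d converge at 9.6 − 1.9 = 7.7°C per km
Height above start = (28.24 − 19) / 7.7 = 1.2 km
LCL altitude = 0 m + 1200 m = 1200 m

1.2 km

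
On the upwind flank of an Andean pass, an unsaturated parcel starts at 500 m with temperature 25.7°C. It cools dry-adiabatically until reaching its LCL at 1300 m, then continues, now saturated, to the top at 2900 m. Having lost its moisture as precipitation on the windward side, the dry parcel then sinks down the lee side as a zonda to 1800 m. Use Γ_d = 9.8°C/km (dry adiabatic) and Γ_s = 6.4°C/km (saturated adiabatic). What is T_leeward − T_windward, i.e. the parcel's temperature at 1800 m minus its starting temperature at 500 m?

500 → 1300 m (dry, 9.8°C/km): ΔT = -9.8 × 0.8 = -7.84°C → T = 17.86°C
1300 → 2900 m (saturated, 6.4°C/km): ΔT = -6.4 × 1.6 = -10.24°C → T = 7.62°C
2900 → 1800 m (dry descent, 9.8°C/km): ΔT = +9.8 × 1.1 = +10.78°C → T = 18.4°C
Net change vs windward start: 18.4 − 25.7 = -7.3°C

-7.3°C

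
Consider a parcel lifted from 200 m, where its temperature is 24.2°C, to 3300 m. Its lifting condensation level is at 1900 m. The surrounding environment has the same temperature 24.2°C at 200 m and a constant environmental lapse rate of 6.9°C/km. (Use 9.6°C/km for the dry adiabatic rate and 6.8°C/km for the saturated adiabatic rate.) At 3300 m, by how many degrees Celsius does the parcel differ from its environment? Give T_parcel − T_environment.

-4.45°C (parcel cooler than environment)

Parcel:
  Dry to 1900 m: -9.6 × 1.7 km = -16.32°C, so T = 7.88°C.
  Saturated to 3300 m: -6.8 × 1.4 km = -9.52°C, so T = -1.64°C.
Environment:
  Environment to 3300 m: -6.9 × 3.1 km = -21.39°C, so T = 2.81°C.
T_parcel − T_env = -1.64 − 2.81 = -4.45°C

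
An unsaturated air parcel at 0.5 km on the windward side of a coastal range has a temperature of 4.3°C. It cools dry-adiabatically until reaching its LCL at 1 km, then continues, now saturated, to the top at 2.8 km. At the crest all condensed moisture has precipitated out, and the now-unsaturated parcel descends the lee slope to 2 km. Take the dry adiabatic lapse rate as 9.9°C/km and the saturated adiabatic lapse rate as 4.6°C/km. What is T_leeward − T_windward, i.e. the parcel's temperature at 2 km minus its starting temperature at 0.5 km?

-5.31°C

Dry to 1000 m: -9.9 × 0.5 km = -4.95°C, so T = -0.65°C.
Saturated to 2800 m: -4.6 × 1.8 km = -8.28°C, so T = -8.93°C.
Dry descent to 2000 m: +9.9 × 0.8 km = +7.92°C, so T = -1.01°C.
Net change vs windward start: -1.01 − 4.3 = -5.31°C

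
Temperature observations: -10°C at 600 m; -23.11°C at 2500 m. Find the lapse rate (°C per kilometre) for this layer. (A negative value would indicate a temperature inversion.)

Γ = −ΔT/Δz = (-10 − (-23.11)) / (2500 − 600) m
  = 13.11°C / 1.9 km = 6.9°C/km

6.9°C/km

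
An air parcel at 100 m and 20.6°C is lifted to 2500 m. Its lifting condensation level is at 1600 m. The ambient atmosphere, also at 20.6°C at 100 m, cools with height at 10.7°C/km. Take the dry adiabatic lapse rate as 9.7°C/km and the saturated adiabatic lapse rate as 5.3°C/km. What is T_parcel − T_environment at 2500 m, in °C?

Parcel:
  From 100 m to 1600 m (dry): cools by 9.7 × 1.5 = 14.55°C, giving 6.05°C.
  From 1600 m to 2500 m (saturated): cools by 5.3 × 0.9 = 4.77°C, giving 1.28°C.
Environment:
  From 100 m to 2500 m (environment): cools by 10.7 × 2.4 = 25.68°C, giving -5.08°C.
T_parcel − T_env = 1.28 − (-5.08) = +6.36°C

+6.36°C (parcel warmer than environment)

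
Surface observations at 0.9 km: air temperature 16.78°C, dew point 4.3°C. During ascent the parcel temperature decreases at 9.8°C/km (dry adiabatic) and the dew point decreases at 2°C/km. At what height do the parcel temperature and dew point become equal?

T and T_d converge at 9.8 − 2 = 7.8°C per km
Height above start = (16.78 − 4.3) / 7.8 = 1.6 km
LCL altitude = 900 m + 1600 m = 2500 m

2.5 km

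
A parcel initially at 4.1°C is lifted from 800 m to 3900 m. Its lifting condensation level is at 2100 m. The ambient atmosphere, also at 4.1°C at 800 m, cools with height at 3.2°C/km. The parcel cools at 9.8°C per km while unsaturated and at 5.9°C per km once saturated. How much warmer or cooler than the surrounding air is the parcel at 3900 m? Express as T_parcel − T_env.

Parcel:
  800 → 2100 m (dry, 9.8°C/km): ΔT = -9.8 × 1.3 = -12.74°C → T = -8.64°C
  2100 → 3900 m (saturated, 5.9°C/km): ΔT = -5.9 × 1.8 = -10.62°C → T = -19.26°C
Environment:
  800 → 3900 m (environment, 3.2°C/km): ΔT = -3.2 × 3.1 = -9.92°C → T = -5.82°C
T_parcel − T_env = -19.26 − (-5.82) = -13.44°C

-13.44°C (parcel cooler than environment)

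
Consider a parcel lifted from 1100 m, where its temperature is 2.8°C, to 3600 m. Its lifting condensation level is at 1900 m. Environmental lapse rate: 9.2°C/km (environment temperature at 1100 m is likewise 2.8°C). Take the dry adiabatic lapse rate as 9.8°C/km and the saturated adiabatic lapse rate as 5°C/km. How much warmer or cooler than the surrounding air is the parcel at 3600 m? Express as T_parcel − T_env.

+6.66°C (parcel warmer than environment)

Parcel:
  1100–1900 m, dry: Δz = 0.8 km ⇒ ΔT = -7.84°C; T = -5.04°C
  1900–3600 m, saturated: Δz = 1.7 km ⇒ ΔT = -8.5°C; T = -13.54°C
Environment:
  1100–3600 m, environment: Δz = 2.5 km ⇒ ΔT = -23°C; T = -20.2°C
T_parcel − T_env = -13.54 − (-20.2) = +6.66°C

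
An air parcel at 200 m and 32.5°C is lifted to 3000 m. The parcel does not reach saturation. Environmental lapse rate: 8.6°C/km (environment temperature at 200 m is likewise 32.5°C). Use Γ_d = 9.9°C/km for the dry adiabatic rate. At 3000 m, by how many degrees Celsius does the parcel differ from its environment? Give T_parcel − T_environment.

Parcel:
  From 200 m to 3000 m (dry): cools by 9.9 × 2.8 = 27.72°C, giving 4.78°C.
Environment:
  From 200 m to 3000 m (environment): cools by 8.6 × 2.8 = 24.08°C, giving 8.42°C.
T_parcel − T_env = 4.78 − 8.42 = -3.64°C

-3.64°C (parcel cooler than environment)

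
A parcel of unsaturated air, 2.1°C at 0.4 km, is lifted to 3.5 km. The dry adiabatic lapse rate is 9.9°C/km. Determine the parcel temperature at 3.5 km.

-28.59°C

400–3500 m, dry adiabatic: Δz = 3.1 km ⇒ ΔT = -30.69°C; T = -28.59°C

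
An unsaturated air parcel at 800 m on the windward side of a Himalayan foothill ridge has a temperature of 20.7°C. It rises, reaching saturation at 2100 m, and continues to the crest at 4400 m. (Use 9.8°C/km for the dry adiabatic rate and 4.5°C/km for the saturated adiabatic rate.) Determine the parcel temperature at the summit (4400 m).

800 → 2100 m (dry, 9.8°C/km): ΔT = -9.8 × 1.3 = -12.74°C → T = 7.96°C
2100 → 4400 m (saturated, 4.5°C/km): ΔT = -4.5 × 2.3 = -10.35°C → T = -2.39°C

-2.39°C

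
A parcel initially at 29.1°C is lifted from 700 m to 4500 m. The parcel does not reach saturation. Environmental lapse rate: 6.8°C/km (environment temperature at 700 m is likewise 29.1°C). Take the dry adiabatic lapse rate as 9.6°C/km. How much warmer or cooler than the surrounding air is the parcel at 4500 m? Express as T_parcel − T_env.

Parcel:
  From 700 m to 4500 m (dry): cools by 9.6 × 3.8 = 36.48°C, giving -7.38°C.
Environment:
  From 700 m to 4500 m (environment): cools by 6.8 × 3.8 = 25.84°C, giving 3.26°C.
T_parcel − T_env = -7.38 − 3.26 = -10.64°C

-10.64°C (parcel cooler than environment)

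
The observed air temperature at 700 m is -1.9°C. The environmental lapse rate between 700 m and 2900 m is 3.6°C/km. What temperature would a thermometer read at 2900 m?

700 → 2900 m (environmental, 3.6°C/km): ΔT = -3.6 × 2.2 = -7.92°C → T = -9.82°C

-9.82°C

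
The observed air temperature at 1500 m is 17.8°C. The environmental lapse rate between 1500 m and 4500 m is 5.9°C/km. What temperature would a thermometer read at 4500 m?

0.1°C

1500 → 4500 m (environmental, 5.9°C/km): ΔT = -5.9 × 3 = -17.7°C → T = 0.1°C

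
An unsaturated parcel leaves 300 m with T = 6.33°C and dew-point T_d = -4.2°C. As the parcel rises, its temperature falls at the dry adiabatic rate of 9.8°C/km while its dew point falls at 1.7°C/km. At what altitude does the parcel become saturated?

T and T_d converge at 9.8 − 1.7 = 8.1°C per km
Height above start = (6.33 − (-4.2)) / 8.1 = 1.3 km
LCL altitude = 300 m + 1300 m = 1600 m

1600 m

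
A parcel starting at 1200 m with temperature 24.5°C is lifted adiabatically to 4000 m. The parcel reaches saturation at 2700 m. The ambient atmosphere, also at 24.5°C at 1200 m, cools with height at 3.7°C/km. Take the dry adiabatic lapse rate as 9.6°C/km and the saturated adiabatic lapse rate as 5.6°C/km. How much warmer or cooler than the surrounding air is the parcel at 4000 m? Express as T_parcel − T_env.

Parcel:
  Dry to 2700 m: -9.6 × 1.5 km = -14.4°C, so T = 10.1°C.
  Saturated to 4000 m: -5.6 × 1.3 km = -7.28°C, so T = 2.82°C.
Environment:
  Environment to 4000 m: -3.7 × 2.8 km = -10.36°C, so T = 14.14°C.
T_parcel − T_env = 2.82 − 14.14 = -11.32°C

-11.32°C (parcel cooler than environment)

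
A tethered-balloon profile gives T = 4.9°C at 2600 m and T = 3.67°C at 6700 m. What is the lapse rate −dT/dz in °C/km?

Γ = −ΔT/Δz = (4.9 − 3.67) / (6700 − 2600) m
  = 1.23°C / 4.1 km = 0.3°C/km

0.3°C/km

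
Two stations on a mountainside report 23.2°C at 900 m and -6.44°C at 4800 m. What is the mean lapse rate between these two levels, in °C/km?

7.6°C/km

Γ = −ΔT/Δz = (23.2 − (-6.44)) / (4800 − 900) m
  = 29.64°C / 3.9 km = 7.6°C/km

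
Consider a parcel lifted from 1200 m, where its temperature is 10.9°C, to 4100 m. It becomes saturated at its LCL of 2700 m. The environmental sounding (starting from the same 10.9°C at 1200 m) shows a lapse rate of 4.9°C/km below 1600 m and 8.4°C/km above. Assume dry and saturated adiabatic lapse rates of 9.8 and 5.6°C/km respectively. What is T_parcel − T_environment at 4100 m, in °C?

+0.42°C (parcel warmer than environment)

Parcel:
  Dry to 2700 m: -9.8 × 1.5 km = -14.7°C, so T = -3.8°C.
  Saturated to 4100 m: -5.6 × 1.4 km = -7.84°C, so T = -11.64°C.
Environment:
  Environment, lower layer to 1600 m: -4.9 × 0.4 km = -1.96°C, so T = 8.94°C.
  Environment, upper layer to 4100 m: -8.4 × 2.5 km = -21°C, so T = -12.06°C.
T_parcel − T_env = -11.64 − (-12.06) = +0.42°C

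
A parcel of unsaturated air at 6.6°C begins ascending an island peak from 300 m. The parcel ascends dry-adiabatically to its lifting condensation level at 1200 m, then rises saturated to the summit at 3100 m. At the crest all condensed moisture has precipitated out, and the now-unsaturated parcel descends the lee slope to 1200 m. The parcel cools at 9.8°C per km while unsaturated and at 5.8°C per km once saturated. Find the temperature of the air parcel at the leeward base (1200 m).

Dry to 1200 m: -9.8 × 0.9 km = -8.82°C, so T = -2.22°C.
Saturated to 3100 m: -5.8 × 1.9 km = -11.02°C, so T = -13.24°C.
Dry descent to 1200 m: +9.8 × 1.9 km = +18.62°C, so T = 5.38°C.

5.38°C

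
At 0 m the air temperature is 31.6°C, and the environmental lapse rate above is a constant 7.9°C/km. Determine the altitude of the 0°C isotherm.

4000 m

Height above start = (31.6 − 0) / 7.9 = 4 km
Altitude = 0 m + 4000 m = 4000 m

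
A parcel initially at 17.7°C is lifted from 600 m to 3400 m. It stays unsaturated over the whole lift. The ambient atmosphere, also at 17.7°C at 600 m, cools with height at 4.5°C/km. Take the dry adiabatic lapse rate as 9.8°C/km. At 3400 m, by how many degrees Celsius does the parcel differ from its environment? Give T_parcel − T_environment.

-14.84°C (parcel cooler than environment)

Parcel:
  600 → 3400 m (dry, 9.8°C/km): ΔT = -9.8 × 2.8 = -27.44°C → T = -9.74°C
Environment:
  600 → 3400 m (environment, 4.5°C/km): ΔT = -4.5 × 2.8 = -12.6°C → T = 5.1°C
T_parcel − T_env = -9.74 − 5.1 = -14.84°C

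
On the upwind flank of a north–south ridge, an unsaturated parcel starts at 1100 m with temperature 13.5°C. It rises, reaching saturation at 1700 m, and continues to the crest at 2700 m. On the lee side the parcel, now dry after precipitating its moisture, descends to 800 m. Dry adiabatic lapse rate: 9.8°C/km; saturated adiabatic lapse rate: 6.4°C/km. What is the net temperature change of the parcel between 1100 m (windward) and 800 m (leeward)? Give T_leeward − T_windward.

+6.34°C

From 1100 m to 1700 m (dry): cools by 9.8 × 0.6 = 5.88°C, giving 7.62°C.
From 1700 m to 2700 m (saturated): cools by 6.4 × 1 = 6.4°C, giving 1.22°C.
From 2700 m to 800 m (dry descent): warms by 9.8 × 1.9 = 18.62°C, giving 19.84°C.
Net change vs windward start: 19.84 − 13.5 = +6.34°C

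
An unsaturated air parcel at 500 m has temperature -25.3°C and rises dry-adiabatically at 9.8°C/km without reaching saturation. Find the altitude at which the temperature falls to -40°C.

Height above start = (-25.3 − (-40)) / 9.8 = 1.5 km
Altitude = 500 m + 1500 m = 2000 m

2000 m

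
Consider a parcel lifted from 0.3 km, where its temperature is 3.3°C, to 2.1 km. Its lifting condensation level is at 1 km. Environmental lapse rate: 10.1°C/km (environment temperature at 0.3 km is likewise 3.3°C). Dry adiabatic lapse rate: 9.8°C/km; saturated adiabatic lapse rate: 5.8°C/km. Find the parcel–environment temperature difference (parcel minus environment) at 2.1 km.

+4.94°C (parcel warmer than environment)

Parcel:
  Dry to 1000 m: -9.8 × 0.7 km = -6.86°C, so T = -3.56°C.
  Saturated to 2100 m: -5.8 × 1.1 km = -6.38°C, so T = -9.94°C.
Environment:
  Environment to 2100 m: -10.1 × 1.8 km = -18.18°C, so T = -14.88°C.
T_parcel − T_env = -9.94 − (-14.88) = +4.94°C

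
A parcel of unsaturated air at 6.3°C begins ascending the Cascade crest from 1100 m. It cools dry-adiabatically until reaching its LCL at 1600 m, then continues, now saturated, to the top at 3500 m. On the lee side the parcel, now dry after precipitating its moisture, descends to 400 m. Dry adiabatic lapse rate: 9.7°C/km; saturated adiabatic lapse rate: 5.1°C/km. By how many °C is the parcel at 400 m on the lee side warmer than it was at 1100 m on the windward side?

Dry to 1600 m: -9.7 × 0.5 km = -4.85°C, so T = 1.45°C.
Saturated to 3500 m: -5.1 × 1.9 km = -9.69°C, so T = -8.24°C.
Dry descent to 400 m: +9.7 × 3.1 km = +30.07°C, so T = 21.83°C.
Net change vs windward start: 21.83 − 6.3 = +15.53°C

+15.53°C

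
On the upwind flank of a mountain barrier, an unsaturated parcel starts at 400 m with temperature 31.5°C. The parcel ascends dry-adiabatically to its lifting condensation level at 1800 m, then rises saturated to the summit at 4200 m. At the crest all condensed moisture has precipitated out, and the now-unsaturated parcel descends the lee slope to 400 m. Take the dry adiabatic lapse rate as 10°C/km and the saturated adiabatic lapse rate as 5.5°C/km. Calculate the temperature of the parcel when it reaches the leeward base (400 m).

400–1800 m, dry: Δz = 1.4 km ⇒ ΔT = -14°C; T = 17.5°C
1800–4200 m, saturated: Δz = 2.4 km ⇒ ΔT = -13.2°C; T = 4.3°C
4200–400 m, dry descent: Δz = 3.8 km ⇒ ΔT = +38°C; T = 42.3°C

42.3°C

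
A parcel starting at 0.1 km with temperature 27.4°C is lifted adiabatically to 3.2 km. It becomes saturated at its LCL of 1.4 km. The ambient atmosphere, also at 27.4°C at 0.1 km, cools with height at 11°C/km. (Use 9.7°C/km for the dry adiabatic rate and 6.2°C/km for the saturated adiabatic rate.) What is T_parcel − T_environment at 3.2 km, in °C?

Parcel:
  100 → 1400 m (dry, 9.7°C/km): ΔT = -9.7 × 1.3 = -12.61°C → T = 14.79°C
  1400 → 3200 m (saturated, 6.2°C/km): ΔT = -6.2 × 1.8 = -11.16°C → T = 3.63°C
Environment:
  100 → 3200 m (environment, 11°C/km): ΔT = -11 × 3.1 = -34.1°C → T = -6.7°C
T_parcel − T_env = 3.63 − (-6.7) = +10.33°C

+10.33°C (parcel warmer than environment)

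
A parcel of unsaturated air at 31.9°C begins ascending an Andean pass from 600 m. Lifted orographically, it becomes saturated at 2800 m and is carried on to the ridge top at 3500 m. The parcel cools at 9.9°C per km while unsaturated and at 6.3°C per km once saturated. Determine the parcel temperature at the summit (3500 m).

5.71°C

From 600 m to 2800 m (dry): cools by 9.9 × 2.2 = 21.78°C, giving 10.12°C.
From 2800 m to 3500 m (saturated): cools by 6.3 × 0.7 = 4.41°C, giving 5.71°C.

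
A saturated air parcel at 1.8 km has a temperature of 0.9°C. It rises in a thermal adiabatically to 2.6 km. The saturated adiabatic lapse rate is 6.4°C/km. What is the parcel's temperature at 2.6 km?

1800–2600 m, saturated adiabatic: Δz = 0.8 km ⇒ ΔT = -5.12°C; T = -4.22°C

-4.22°C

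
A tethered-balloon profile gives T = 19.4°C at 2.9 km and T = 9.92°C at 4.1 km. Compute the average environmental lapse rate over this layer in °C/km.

7.9°C/km

Γ = −ΔT/Δz = (19.4 − 9.92) / (4100 − 2900) m
  = 9.48°C / 1.2 km = 7.9°C/km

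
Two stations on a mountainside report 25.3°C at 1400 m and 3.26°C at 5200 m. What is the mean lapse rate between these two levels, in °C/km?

Γ = −ΔT/Δz = (25.3 − 3.26) / (5200 − 1400) m
  = 22.04°C / 3.8 km = 5.8°C/km

5.8°C/km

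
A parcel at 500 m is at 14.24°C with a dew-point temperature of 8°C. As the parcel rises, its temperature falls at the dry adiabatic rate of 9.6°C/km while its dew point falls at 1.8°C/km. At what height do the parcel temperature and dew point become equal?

T and T_d converge at 9.6 − 1.8 = 7.8°C per km
Height above start = (14.24 − 8) / 7.8 = 0.8 km
LCL altitude = 500 m + 800 m = 1300 m

1300 m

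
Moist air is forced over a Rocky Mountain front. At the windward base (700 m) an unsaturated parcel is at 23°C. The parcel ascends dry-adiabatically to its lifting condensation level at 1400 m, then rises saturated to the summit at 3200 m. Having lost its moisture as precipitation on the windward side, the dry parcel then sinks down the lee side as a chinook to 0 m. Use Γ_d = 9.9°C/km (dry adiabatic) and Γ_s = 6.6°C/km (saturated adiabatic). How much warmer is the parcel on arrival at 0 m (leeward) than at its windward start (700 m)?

+12.87°C

700–1400 m, dry: Δz = 0.7 km ⇒ ΔT = -6.93°C; T = 16.07°C
1400–3200 m, saturated: Δz = 1.8 km ⇒ ΔT = -11.88°C; T = 4.19°C
3200–0 m, dry descent: Δz = 3.2 km ⇒ ΔT = +31.68°C; T = 35.87°C
Net change vs windward start: 35.87 − 23 = +12.87°C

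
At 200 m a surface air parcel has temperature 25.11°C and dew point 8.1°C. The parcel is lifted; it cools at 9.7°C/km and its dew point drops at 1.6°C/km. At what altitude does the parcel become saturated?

T and T_d converge at 9.7 − 1.6 = 8.1°C per km
Height above start = (25.11 − 8.1) / 8.1 = 2.1 km
LCL altitude = 200 m + 2100 m = 2300 m

2300 m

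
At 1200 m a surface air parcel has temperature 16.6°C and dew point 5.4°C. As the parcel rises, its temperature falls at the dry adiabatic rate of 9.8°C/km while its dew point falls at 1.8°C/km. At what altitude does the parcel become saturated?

T and T_d converge at 9.8 − 1.8 = 8°C per km
Height above start = (16.6 − 5.4) / 8 = 1.4 km
LCL altitude = 1200 m + 1400 m = 2600 m

2600 m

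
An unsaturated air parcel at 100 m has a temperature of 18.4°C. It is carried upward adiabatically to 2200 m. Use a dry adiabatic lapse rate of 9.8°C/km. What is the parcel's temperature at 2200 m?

100–2200 m, dry adiabatic: Δz = 2.1 km ⇒ ΔT = -20.58°C; T = -2.18°C

-2.18°C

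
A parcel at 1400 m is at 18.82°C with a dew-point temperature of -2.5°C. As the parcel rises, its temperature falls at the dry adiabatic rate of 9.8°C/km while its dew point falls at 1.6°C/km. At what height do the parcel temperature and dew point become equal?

4000 m

T and T_d converge at 9.8 − 1.6 = 8.2°C per km
Height above start = (18.82 − (-2.5)) / 8.2 = 2.6 km
LCL altitude = 1400 m + 2600 m = 4000 m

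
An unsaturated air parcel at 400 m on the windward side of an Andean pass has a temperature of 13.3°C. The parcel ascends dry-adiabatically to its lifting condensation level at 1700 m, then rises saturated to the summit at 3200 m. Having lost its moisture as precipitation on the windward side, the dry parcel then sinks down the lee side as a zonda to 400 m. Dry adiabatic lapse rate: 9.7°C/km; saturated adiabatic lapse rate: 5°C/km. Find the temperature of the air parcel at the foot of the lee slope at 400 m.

400 → 1700 m (dry, 9.7°C/km): ΔT = -9.7 × 1.3 = -12.61°C → T = 0.69°C
1700 → 3200 m (saturated, 5°C/km): ΔT = -5 × 1.5 = -7.5°C → T = -6.81°C
3200 → 400 m (dry descent, 9.7°C/km): ΔT = +9.7 × 2.8 = +27.16°C → T = 20.35°C

20.35°C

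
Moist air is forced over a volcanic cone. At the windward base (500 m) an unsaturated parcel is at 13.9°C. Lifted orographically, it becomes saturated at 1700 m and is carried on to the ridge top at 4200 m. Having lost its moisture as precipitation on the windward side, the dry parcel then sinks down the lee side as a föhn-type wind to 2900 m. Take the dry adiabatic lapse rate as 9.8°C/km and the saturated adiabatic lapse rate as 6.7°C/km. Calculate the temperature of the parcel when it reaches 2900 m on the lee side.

-1.87°C

Dry to 1700 m: -9.8 × 1.2 km = -11.76°C, so T = 2.14°C.
Saturated to 4200 m: -6.7 × 2.5 km = -16.75°C, so T = -14.61°C.
Dry descent to 2900 m: +9.8 × 1.3 km = +12.74°C, so T = -1.87°C.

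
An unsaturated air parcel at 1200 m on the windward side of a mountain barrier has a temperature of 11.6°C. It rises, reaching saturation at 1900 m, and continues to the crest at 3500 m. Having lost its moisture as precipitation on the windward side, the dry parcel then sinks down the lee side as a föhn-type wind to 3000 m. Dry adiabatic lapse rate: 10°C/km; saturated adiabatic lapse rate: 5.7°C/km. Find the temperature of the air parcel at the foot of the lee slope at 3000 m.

0.48°C

From 1200 m to 1900 m (dry): cools by 10 × 0.7 = 7°C, giving 4.6°C.
From 1900 m to 3500 m (saturated): cools by 5.7 × 1.6 = 9.12°C, giving -4.52°C.
From 3500 m to 3000 m (dry descent): warms by 10 × 0.5 = 5°C, giving 0.48°C.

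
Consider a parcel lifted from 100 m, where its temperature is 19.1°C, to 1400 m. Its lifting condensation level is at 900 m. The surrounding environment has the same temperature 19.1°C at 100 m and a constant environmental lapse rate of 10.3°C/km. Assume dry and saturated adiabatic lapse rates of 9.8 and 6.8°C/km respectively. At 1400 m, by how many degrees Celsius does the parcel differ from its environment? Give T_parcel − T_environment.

Parcel:
  From 100 m to 900 m (dry): cools by 9.8 × 0.8 = 7.84°C, giving 11.26°C.
  From 900 m to 1400 m (saturated): cools by 6.8 × 0.5 = 3.4°C, giving 7.86°C.
Environment:
  From 100 m to 1400 m (environment): cools by 10.3 × 1.3 = 13.39°C, giving 5.71°C.
T_parcel − T_env = 7.86 − 5.71 = +2.15°C

+2.15°C (parcel warmer than environment)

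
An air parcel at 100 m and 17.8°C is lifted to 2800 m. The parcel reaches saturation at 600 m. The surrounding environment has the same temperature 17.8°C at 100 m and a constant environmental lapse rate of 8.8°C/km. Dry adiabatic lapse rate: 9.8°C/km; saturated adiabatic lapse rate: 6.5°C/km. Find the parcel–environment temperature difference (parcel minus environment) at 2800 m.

+4.56°C (parcel warmer than environment)

Parcel:
  100 → 600 m (dry, 9.8°C/km): ΔT = -9.8 × 0.5 = -4.9°C → T = 12.9°C
  600 → 2800 m (saturated, 6.5°C/km): ΔT = -6.5 × 2.2 = -14.3°C → T = -1.4°C
Environment:
  100 → 2800 m (environment, 8.8°C/km): ΔT = -8.8 × 2.7 = -23.76°C → T = -5.96°C
T_parcel − T_env = -1.4 − (-5.96) = +4.56°C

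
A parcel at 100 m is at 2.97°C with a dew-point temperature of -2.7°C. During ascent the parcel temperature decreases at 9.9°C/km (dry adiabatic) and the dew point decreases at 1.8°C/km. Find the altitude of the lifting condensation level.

T and T_d converge at 9.9 − 1.8 = 8.1°C per km
Height above start = (2.97 − (-2.7)) / 8.1 = 0.7 km
LCL altitude = 100 m + 700 m = 800 m

800 m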